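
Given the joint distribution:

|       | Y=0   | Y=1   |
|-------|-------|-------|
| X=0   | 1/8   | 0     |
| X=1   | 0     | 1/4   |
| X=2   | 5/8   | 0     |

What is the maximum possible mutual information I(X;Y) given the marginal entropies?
The upper bound on mutual information is I(X;Y) ≤ min(H(X), H(Y)).

Marginal P(X) (row sums):
  P(X=0) = 1/8 + 0 = 1/8
  P(X=1) = 0 + 1/4 = 1/4
  P(X=2) = 5/8 + 0 = 5/8
Marginal P(Y) (column sums):
  P(Y=0) = 1/8 + 0 + 5/8 = 3/4
  P(Y=1) = 0 + 1/4 + 0 = 1/4

H(X) = -[(1/8)·log₂(1/8) + (1/4)·log₂(1/4) + (5/8)·log₂(5/8)]
  = 0.3750 + 0.5000 + 0.4238
  = 1.2988 bits
H(Y) = -[(3/4)·log₂(3/4) + (1/4)·log₂(1/4)]
  = 0.3113 + 0.5000
  = 0.8113 bits

Maximum possible I(X;Y) = min(1.2988, 0.8113) = 0.8113 bits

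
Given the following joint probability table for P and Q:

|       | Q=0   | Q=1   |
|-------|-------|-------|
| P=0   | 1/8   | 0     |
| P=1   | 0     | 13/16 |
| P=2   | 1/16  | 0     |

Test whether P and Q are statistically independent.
Marginal P(P) (row sums):
  P(P=0) = 1/8 + 0 = 1/8
  P(P=1) = 0 + 13/16 = 13/16
  P(P=2) = 1/16 + 0 = 1/16
Marginal P(Q) (column sums):
  P(Q=0) = 1/8 + 0 + 1/16 = 3/16
  P(Q=1) = 0 + 13/16 + 0 = 13/16

P and Q are independent iff P(P=i,Q=j) = P(P=i)·P(Q=j) for every cell.
  P(P=0)·P(Q=0) = 1/8 × 3/16 = 3/128, but P(P=0,Q=0) = 1/8 ✗

No, P and Q are not independent. Quantitatively, I(P;Q) > 0:

H(P) = -[(1/8)·log₂(1/8) + (13/16)·log₂(13/16) + (1/16)·log₂(1/16)]
  = 0.3750 + 0.2434 + 0.2500
  = 0.8684 bits
H(Q) = -[(3/16)·log₂(3/16) + (13/16)·log₂(13/16)]
  = 0.4528 + 0.2434
  = 0.6962 bits
H(P,Q) = -[(1/8)·log₂(1/8) + (13/16)·log₂(13/16) + (1/16)·log₂(1/16)]
  = 0.3750 + 0.2434 + 0.2500
  = 0.8684 bits
I(P;Q) = H(P) + H(Q) - H(P,Q) = 0.8684 + 0.6962 - 0.8684 = 0.6962 bits > 0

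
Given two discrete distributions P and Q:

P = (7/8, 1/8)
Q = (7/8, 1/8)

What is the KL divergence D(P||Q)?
D(P||Q) = Σ P(i) log₂(P(i)/Q(i))
  i=0: (7/8) × log₂((7/8)/(7/8)) = (7/8) × log₂(1) = 0.0000
  i=1: (1/8) × log₂((1/8)/(1/8)) = (1/8) × log₂(1) = 0.0000
D(P||Q) = 0.0000 + 0.0000
  = 0.0000 bits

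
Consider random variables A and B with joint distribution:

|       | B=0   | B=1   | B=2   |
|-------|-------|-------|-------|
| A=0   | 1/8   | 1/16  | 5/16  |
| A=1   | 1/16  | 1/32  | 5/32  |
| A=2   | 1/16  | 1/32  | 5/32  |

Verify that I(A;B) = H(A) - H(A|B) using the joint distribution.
Left side, from I(A;B) = H(A) + H(B) - H(A,B):
Marginal P(A) (row sums):
  P(A=0) = 1/8 + 1/16 + 5/16 = 1/2
  P(A=1) = 1/16 + 1/32 + 5/32 = 1/4
  P(A=2) = 1/16 + 1/32 + 5/32 = 1/4
Marginal P(B) (column sums):
  P(B=0) = 1/8 + 1/16 + 1/16 = 1/4
  P(B=1) = 1/16 + 1/32 + 1/32 = 1/8
  P(B=2) = 5/16 + 5/32 + 5/32 = 5/8

H(A) = -[(1/2)·log₂(1/2) + (1/4)·log₂(1/4) + (1/4)·log₂(1/4)]
  = 0.5000 + 0.5000 + 0.5000
  = 1.5000 bits
H(B) = -[(1/4)·log₂(1/4) + (1/8)·log₂(1/8) + (5/8)·log₂(5/8)]
  = 0.5000 + 0.3750 + 0.4238
  = 1.2988 bits
H(A,B) = -[(1/8)·log₂(1/8) + (1/16)·log₂(1/16) + (5/16)·log₂(5/16) + (1/16)·log₂(1/16) + (1/32)·log₂(1/32) + (5/32)·log₂(5/32) + (1/16)·log₂(1/16) + (1/32)·log₂(1/32) + (5/32)·log₂(5/32)]
  = 0.3750 + 0.2500 + 0.5244 + 0.2500 + 0.1563 + 0.4184 + 0.2500 + 0.1563 + 0.4184
  = 2.7988 bits

I(A;B) = H(A) + H(B) - H(A,B)
  = 1.5000 + 1.2988 - 2.7988
  = 0.0000 bits

Right side, with H(A|B) computed directly from the conditional probabilities:
H(A|B) = -Σ P(A,B)·log₂ P(A|B), where P(A|B) = P(A,B) / P(B)
  (A=0,B=0): P(A|B) = (1/8)/(1/4) = 1/2;  -(1/8)·log₂(1/2) = 0.1250
  (A=0,B=1): P(A|B) = (1/16)/(1/8) = 1/2;  -(1/16)·log₂(1/2) = 0.0625
  (A=0,B=2): P(A|B) = (5/16)/(5/8) = 1/2;  -(5/16)·log₂(1/2) = 0.3125
  (A=1,B=0): P(A|B) = (1/16)/(1/4) = 1/4;  -(1/16)·log₂(1/4) = 0.1250
  (A=1,B=1): P(A|B) = (1/32)/(1/8) = 1/4;  -(1/32)·log₂(1/4) = 0.0625
  (A=1,B=2): P(A|B) = (5/32)/(5/8) = 1/4;  -(5/32)·log₂(1/4) = 0.3125
  (A=2,B=0): P(A|B) = (1/16)/(1/4) = 1/4;  -(1/16)·log₂(1/4) = 0.1250
  (A=2,B=1): P(A|B) = (1/32)/(1/8) = 1/4;  -(1/32)·log₂(1/4) = 0.0625
  (A=2,B=2): P(A|B) = (5/32)/(5/8) = 1/4;  -(5/32)·log₂(1/4) = 0.3125
H(A|B) = 0.1250 + 0.0625 + 0.3125 + 0.1250 + 0.0625 + 0.3125 + 0.1250 + 0.0625 + 0.3125
  = 1.5000 bits
H(A) - H(A|B) = 1.5000 - 1.5000 = 0.0000 bits

Both sides equal 0.0000 bits, so I(A;B) = H(A) - H(A|B) ✓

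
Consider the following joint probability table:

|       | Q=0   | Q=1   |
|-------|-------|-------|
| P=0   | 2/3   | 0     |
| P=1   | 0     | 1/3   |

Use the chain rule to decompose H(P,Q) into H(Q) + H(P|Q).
By the chain rule: H(P,Q) = H(Q) + H(P|Q)

Marginal P(Q) (column sums):
  P(Q=0) = 2/3 + 0 = 2/3
  P(Q=1) = 0 + 1/3 = 1/3
H(Q) = -[(2/3)·log₂(2/3) + (1/3)·log₂(1/3)]
  = 0.3900 + 0.5283
  = 0.9183 bits
H(P|Q) = -Σ P(P,Q)·log₂ P(P|Q), where P(P|Q) = P(P,Q) / P(Q)
  (cells with P(P,Q) = 0 contribute 0)
  (P=0,Q=0): P(P|Q) = (2/3)/(2/3) = 1;  -(2/3)·log₂(1) = 0.0000
  (P=1,Q=1): P(P|Q) = (1/3)/(1/3) = 1;  -(1/3)·log₂(1) = 0.0000
H(P|Q) = 0.0000 + 0.0000
  = 0.0000 bits

H(P,Q) = H(Q) + H(P|Q) = 0.9183 + 0.0000 = 0.9183 bits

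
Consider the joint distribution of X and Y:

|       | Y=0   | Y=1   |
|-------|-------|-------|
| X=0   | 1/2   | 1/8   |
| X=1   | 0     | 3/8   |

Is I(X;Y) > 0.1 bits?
Marginal P(X) (row sums):
  P(X=0) = 1/2 + 1/8 = 5/8
  P(X=1) = 0 + 3/8 = 3/8
Marginal P(Y) (column sums):
  P(Y=0) = 1/2 + 0 = 1/2
  P(Y=1) = 1/8 + 3/8 = 1/2

H(X) = -[(5/8)·log₂(5/8) + (3/8)·log₂(3/8)]
  = 0.4238 + 0.5306
  = 0.9544 bits
H(Y) = -[(1/2)·log₂(1/2) + (1/2)·log₂(1/2)]
  = 0.5000 + 0.5000
  = 1.0000 bits
H(X,Y) = -[(1/2)·log₂(1/2) + (1/8)·log₂(1/8) + (3/8)·log₂(3/8)]
  = 0.5000 + 0.3750 + 0.5306
  = 1.4056 bits

I(X;Y) = H(X) + H(Y) - H(X,Y)
  = 0.9544 + 1.0000 - 1.4056
  = 0.5488 bits

Yes. I(X;Y) = 0.5488 bits, which is > 0.1 bits.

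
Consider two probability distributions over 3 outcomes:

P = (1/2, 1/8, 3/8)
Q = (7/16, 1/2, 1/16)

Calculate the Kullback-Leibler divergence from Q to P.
D(P||Q) = Σ P(i) log₂(P(i)/Q(i))
  i=0: (1/2) × log₂((1/2)/(7/16)) = (1/2) × log₂(8/7) = 0.0963
  i=1: (1/8) × log₂((1/8)/(1/2)) = (1/8) × log₂(1/4) = -0.2500
  i=2: (3/8) × log₂((3/8)/(1/16)) = (3/8) × log₂(6) = 0.9694
D(P||Q) = 0.0963 - 0.2500 + 0.9694
  = 0.8157 bits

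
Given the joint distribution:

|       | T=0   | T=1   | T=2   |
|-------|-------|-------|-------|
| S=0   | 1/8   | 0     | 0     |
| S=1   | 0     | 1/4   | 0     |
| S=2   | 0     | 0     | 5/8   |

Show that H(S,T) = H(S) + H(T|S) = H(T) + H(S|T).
Marginal P(S) (row sums):
  P(S=0) = 1/8 + 0 + 0 = 1/8
  P(S=1) = 0 + 1/4 + 0 = 1/4
  P(S=2) = 0 + 0 + 5/8 = 5/8
Marginal P(T) (column sums):
  P(T=0) = 1/8 + 0 + 0 = 1/8
  P(T=1) = 0 + 1/4 + 0 = 1/4
  P(T=2) = 0 + 0 + 5/8 = 5/8

Decomposition 1: H(S) + H(T|S)
H(S) = -[(1/8)·log₂(1/8) + (1/4)·log₂(1/4) + (5/8)·log₂(5/8)]
  = 0.3750 + 0.5000 + 0.4238
  = 1.2988 bits
H(T|S) = -Σ P(S,T)·log₂ P(T|S), where P(T|S) = P(S,T) / P(S)
  (cells with P(S,T) = 0 contribute 0)
  (S=0,T=0): P(T|S) = (1/8)/(1/8) = 1;  -(1/8)·log₂(1) = 0.0000
  (S=1,T=1): P(T|S) = (1/4)/(1/4) = 1;  -(1/4)·log₂(1) = 0.0000
  (S=2,T=2): P(T|S) = (5/8)/(5/8) = 1;  -(5/8)·log₂(1) = 0.0000
H(T|S) = 0.0000 + 0.0000 + 0.0000
  = 0.0000 bits
H(S) + H(T|S) = 1.2988 + 0.0000 = 1.2988 bits

Decomposition 2: H(T) + H(S|T)
H(T) = -[(1/8)·log₂(1/8) + (1/4)·log₂(1/4) + (5/8)·log₂(5/8)]
  = 0.3750 + 0.5000 + 0.4238
  = 1.2988 bits
H(S|T) = -Σ P(S,T)·log₂ P(S|T), where P(S|T) = P(S,T) / P(T)
  (cells with P(S,T) = 0 contribute 0)
  (S=0,T=0): P(S|T) = (1/8)/(1/8) = 1;  -(1/8)·log₂(1) = 0.0000
  (S=1,T=1): P(S|T) = (1/4)/(1/4) = 1;  -(1/4)·log₂(1) = 0.0000
  (S=2,T=2): P(S|T) = (5/8)/(5/8) = 1;  -(5/8)·log₂(1) = 0.0000
H(S|T) = 0.0000 + 0.0000 + 0.0000
  = 0.0000 bits
H(T) + H(S|T) = 1.2988 + 0.0000 = 1.2988 bits

Direct computation of the joint entropy:
H(S,T) = -[(1/8)·log₂(1/8) + (1/4)·log₂(1/4) + (5/8)·log₂(5/8)]
  = 0.3750 + 0.5000 + 0.4238
  = 1.2988 bits

All three agree: H(S,T) = 1.2988 bits ✓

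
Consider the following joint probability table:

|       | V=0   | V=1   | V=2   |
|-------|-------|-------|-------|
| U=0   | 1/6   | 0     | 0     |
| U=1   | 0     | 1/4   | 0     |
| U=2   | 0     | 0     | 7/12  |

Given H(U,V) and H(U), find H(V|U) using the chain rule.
From the chain rule: H(U,V) = H(U) + H(V|U)
Therefore: H(V|U) = H(U,V) - H(U)

H(U,V) = -[(1/6)·log₂(1/6) + (1/4)·log₂(1/4) + (7/12)·log₂(7/12)]
  = 0.4308 + 0.5000 + 0.4536
  = 1.3844 bits
Marginal P(U) (row sums):
  P(U=0) = 1/6 + 0 + 0 = 1/6
  P(U=1) = 0 + 1/4 + 0 = 1/4
  P(U=2) = 0 + 0 + 7/12 = 7/12
H(U) = -[(1/6)·log₂(1/6) + (1/4)·log₂(1/4) + (7/12)·log₂(7/12)]
  = 0.4308 + 0.5000 + 0.4536
  = 1.3844 bits

H(V|U) = 1.3844 - 1.3844 = 0.0000 bits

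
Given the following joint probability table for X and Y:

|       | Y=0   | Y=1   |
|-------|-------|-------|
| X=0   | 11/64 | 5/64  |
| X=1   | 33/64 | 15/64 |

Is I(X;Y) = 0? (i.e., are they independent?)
Marginal P(X) (row sums):
  P(X=0) = 11/64 + 5/64 = 1/4
  P(X=1) = 33/64 + 15/64 = 3/4
Marginal P(Y) (column sums):
  P(Y=0) = 11/64 + 33/64 = 11/16
  P(Y=1) = 5/64 + 15/64 = 5/16

X and Y are independent iff P(X=i,Y=j) = P(X=i)·P(Y=j) for every cell.
  P(X=0)·P(Y=0) = 1/4 × 11/16 = 11/64 = P(X=0,Y=0) ✓
  P(X=0)·P(Y=1) = 1/4 × 5/16 = 5/64 = P(X=0,Y=1) ✓
  P(X=1)·P(Y=0) = 3/4 × 11/16 = 33/64 = P(X=1,Y=0) ✓
  P(X=1)·P(Y=1) = 3/4 × 5/16 = 15/64 = P(X=1,Y=1) ✓

Yes, X and Y are independent: every cell factors, so I(X;Y) = 0 bits.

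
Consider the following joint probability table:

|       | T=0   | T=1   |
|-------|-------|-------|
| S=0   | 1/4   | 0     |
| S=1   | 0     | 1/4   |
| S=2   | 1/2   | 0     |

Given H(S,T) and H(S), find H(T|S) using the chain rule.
From the chain rule: H(S,T) = H(S) + H(T|S)
Therefore: H(T|S) = H(S,T) - H(S)

H(S,T) = -[(1/4)·log₂(1/4) + (1/4)·log₂(1/4) + (1/2)·log₂(1/2)]
  = 0.5000 + 0.5000 + 0.5000
  = 1.5000 bits
Marginal P(S) (row sums):
  P(S=0) = 1/4 + 0 = 1/4
  P(S=1) = 0 + 1/4 = 1/4
  P(S=2) = 1/2 + 0 = 1/2
H(S) = -[(1/4)·log₂(1/4) + (1/4)·log₂(1/4) + (1/2)·log₂(1/2)]
  = 0.5000 + 0.5000 + 0.5000
  = 1.5000 bits

H(T|S) = 1.5000 - 1.5000 = 0.0000 bits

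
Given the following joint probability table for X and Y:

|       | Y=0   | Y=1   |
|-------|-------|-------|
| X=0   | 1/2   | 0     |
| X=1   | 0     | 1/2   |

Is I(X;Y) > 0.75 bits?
Marginal P(X) (row sums):
  P(X=0) = 1/2 + 0 = 1/2
  P(X=1) = 0 + 1/2 = 1/2
Marginal P(Y) (column sums):
  P(Y=0) = 1/2 + 0 = 1/2
  P(Y=1) = 0 + 1/2 = 1/2

H(X) = -[(1/2)·log₂(1/2) + (1/2)·log₂(1/2)]
  = 0.5000 + 0.5000
  = 1.0000 bits
H(Y) = -[(1/2)·log₂(1/2) + (1/2)·log₂(1/2)]
  = 0.5000 + 0.5000
  = 1.0000 bits
H(X,Y) = -[(1/2)·log₂(1/2) + (1/2)·log₂(1/2)]
  = 0.5000 + 0.5000
  = 1.0000 bits

I(X;Y) = H(X) + H(Y) - H(X,Y)
  = 1.0000 + 1.0000 - 1.0000
  = 1.0000 bits

Yes. I(X;Y) = 1.0000 bits, which is > 0.75 bits.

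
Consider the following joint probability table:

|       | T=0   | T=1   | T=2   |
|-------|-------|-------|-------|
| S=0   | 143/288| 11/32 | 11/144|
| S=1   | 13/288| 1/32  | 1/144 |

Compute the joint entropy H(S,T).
H(S,T) = -Σ P(S,T) log₂ P(S,T), summed over the non-zero cells:
H(S,T) = -[(143/288)·log₂(143/288) + (11/32)·log₂(11/32) + (11/144)·log₂(11/144) + (13/288)·log₂(13/288) + (1/32)·log₂(1/32) + (1/144)·log₂(1/144)]
  = 0.5015 + 0.5296 + 0.2834 + 0.2017 + 0.1563 + 0.0498
  = 1.7223 bits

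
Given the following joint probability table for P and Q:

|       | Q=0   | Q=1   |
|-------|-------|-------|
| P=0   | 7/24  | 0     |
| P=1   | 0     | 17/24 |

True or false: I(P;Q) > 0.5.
Marginal P(P) (row sums):
  P(P=0) = 7/24 + 0 = 7/24
  P(P=1) = 0 + 17/24 = 17/24
Marginal P(Q) (column sums):
  P(Q=0) = 7/24 + 0 = 7/24
  P(Q=1) = 0 + 17/24 = 17/24

H(P) = -[(7/24)·log₂(7/24) + (17/24)·log₂(17/24)]
  = 0.5185 + 0.3524
  = 0.8709 bits
H(Q) = -[(7/24)·log₂(7/24) + (17/24)·log₂(17/24)]
  = 0.5185 + 0.3524
  = 0.8709 bits
H(P,Q) = -[(7/24)·log₂(7/24) + (17/24)·log₂(17/24)]
  = 0.5185 + 0.3524
  = 0.8709 bits

I(P;Q) = H(P) + H(Q) - H(P,Q)
  = 0.8709 + 0.8709 - 0.8709
  = 0.8709 bits

True. I(P;Q) = 0.8709 bits, which is > 0.5 bits.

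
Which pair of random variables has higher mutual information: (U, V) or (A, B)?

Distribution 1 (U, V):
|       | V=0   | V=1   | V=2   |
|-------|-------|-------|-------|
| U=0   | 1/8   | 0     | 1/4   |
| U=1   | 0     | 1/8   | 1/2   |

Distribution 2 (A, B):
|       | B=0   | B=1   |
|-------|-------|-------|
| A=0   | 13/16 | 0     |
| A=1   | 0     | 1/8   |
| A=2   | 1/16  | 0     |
Distribution 1 (U, V):
Marginal P(U) (row sums):
  P(U=0) = 1/8 + 0 + 1/4 = 3/8
  P(U=1) = 0 + 1/8 + 1/2 = 5/8
Marginal P(V) (column sums):
  P(V=0) = 1/8 + 0 = 1/8
  P(V=1) = 0 + 1/8 = 1/8
  P(V=2) = 1/4 + 1/2 = 3/4

H(U) = -[(3/8)·log₂(3/8) + (5/8)·log₂(5/8)]
  = 0.5306 + 0.4238
  = 0.9544 bits
H(V) = -[(1/8)·log₂(1/8) + (1/8)·log₂(1/8) + (3/4)·log₂(3/4)]
  = 0.3750 + 0.3750 + 0.3113
  = 1.0613 bits
H(U,V) = -[(1/8)·log₂(1/8) + (1/4)·log₂(1/4) + (1/8)·log₂(1/8) + (1/2)·log₂(1/2)]
  = 0.3750 + 0.5000 + 0.3750 + 0.5000
  = 1.7500 bits

I(U;V) = H(U) + H(V) - H(U,V)
  = 0.9544 + 1.0613 - 1.7500
  = 0.2657 bits

Distribution 2 (A, B):
Marginal P(A) (row sums):
  P(A=0) = 13/16 + 0 = 13/16
  P(A=1) = 0 + 1/8 = 1/8
  P(A=2) = 1/16 + 0 = 1/16
Marginal P(B) (column sums):
  P(B=0) = 13/16 + 0 + 1/16 = 7/8
  P(B=1) = 0 + 1/8 + 0 = 1/8

H(A) = -[(13/16)·log₂(13/16) + (1/8)·log₂(1/8) + (1/16)·log₂(1/16)]
  = 0.2434 + 0.3750 + 0.2500
  = 0.8684 bits
H(B) = -[(7/8)·log₂(7/8) + (1/8)·log₂(1/8)]
  = 0.1686 + 0.3750
  = 0.5436 bits
H(A,B) = -[(13/16)·log₂(13/16) + (1/8)·log₂(1/8) + (1/16)·log₂(1/16)]
  = 0.2434 + 0.3750 + 0.2500
  = 0.8684 bits

I(A;B) = H(A) + H(B) - H(A,B)
  = 0.8684 + 0.5436 - 0.8684
  = 0.5436 bits

I(A;B) = 0.5436 bits > I(U;V) = 0.2657 bits, so (A, B) has the higher mutual information (stronger dependence).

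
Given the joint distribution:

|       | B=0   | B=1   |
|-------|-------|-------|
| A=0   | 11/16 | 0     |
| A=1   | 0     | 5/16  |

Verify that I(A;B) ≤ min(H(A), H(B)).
Marginal P(A) (row sums):
  P(A=0) = 11/16 + 0 = 11/16
  P(A=1) = 0 + 5/16 = 5/16
Marginal P(B) (column sums):
  P(B=0) = 11/16 + 0 = 11/16
  P(B=1) = 0 + 5/16 = 5/16

H(A) = -[(11/16)·log₂(11/16) + (5/16)·log₂(5/16)]
  = 0.3716 + 0.5244
  = 0.8960 bits
H(B) = -[(11/16)·log₂(11/16) + (5/16)·log₂(5/16)]
  = 0.3716 + 0.5244
  = 0.8960 bits
H(A,B) = -[(11/16)·log₂(11/16) + (5/16)·log₂(5/16)]
  = 0.3716 + 0.5244
  = 0.8960 bits

I(A;B) = H(A) + H(B) - H(A,B)
  = 0.8960 + 0.8960 - 0.8960
  = 0.8960 bits

min(H(A), H(B)) = min(0.8960, 0.8960) = 0.8960 bits
Since 0.8960 ≤ 0.8960, the bound is satisfied ✓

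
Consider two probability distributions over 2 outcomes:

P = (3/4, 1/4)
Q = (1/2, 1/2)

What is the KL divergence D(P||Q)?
D(P||Q) = Σ P(i) log₂(P(i)/Q(i))
  i=0: (3/4) × log₂((3/4)/(1/2)) = (3/4) × log₂(3/2) = 0.4387
  i=1: (1/4) × log₂((1/4)/(1/2)) = (1/4) × log₂(1/2) = -0.2500
D(P||Q) = 0.4387 - 0.2500
  = 0.1887 bits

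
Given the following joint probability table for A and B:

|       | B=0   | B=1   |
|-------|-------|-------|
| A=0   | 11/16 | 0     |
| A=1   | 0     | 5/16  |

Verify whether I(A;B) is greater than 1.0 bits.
Marginal P(A) (row sums):
  P(A=0) = 11/16 + 0 = 11/16
  P(A=1) = 0 + 5/16 = 5/16
Marginal P(B) (column sums):
  P(B=0) = 11/16 + 0 = 11/16
  P(B=1) = 0 + 5/16 = 5/16

H(A) = -[(11/16)·log₂(11/16) + (5/16)·log₂(5/16)]
  = 0.3716 + 0.5244
  = 0.8960 bits
H(B) = -[(11/16)·log₂(11/16) + (5/16)·log₂(5/16)]
  = 0.3716 + 0.5244
  = 0.8960 bits
H(A,B) = -[(11/16)·log₂(11/16) + (5/16)·log₂(5/16)]
  = 0.3716 + 0.5244
  = 0.8960 bits

I(A;B) = H(A) + H(B) - H(A,B)
  = 0.8960 + 0.8960 - 0.8960
  = 0.8960 bits

No. I(A;B) = 0.8960 bits, which is ≤ 1.0 bits.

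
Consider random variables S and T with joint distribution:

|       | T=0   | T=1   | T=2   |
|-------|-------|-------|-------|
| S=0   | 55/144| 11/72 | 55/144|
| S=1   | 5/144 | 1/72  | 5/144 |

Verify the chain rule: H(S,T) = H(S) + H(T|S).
Left side:
H(S,T) = -[(55/144)·log₂(55/144) + (11/72)·log₂(11/72) + (55/144)·log₂(55/144) + (5/144)·log₂(5/144) + (1/72)·log₂(1/72) + (5/144)·log₂(5/144)]
  = 0.5304 + 0.4141 + 0.5304 + 0.1683 + 0.0857 + 0.1683
  = 1.8972 bits

Right side:
Marginal P(S) (row sums):
  P(S=0) = 55/144 + 11/72 + 55/144 = 11/12
  P(S=1) = 5/144 + 1/72 + 5/144 = 1/12
H(S) = -[(11/12)·log₂(11/12) + (1/12)·log₂(1/12)]
  = 0.1151 + 0.2987
  = 0.4138 bits
H(T|S) = -Σ P(S,T)·log₂ P(T|S), where P(T|S) = P(S,T) / P(S)
  (S=0,T=0): P(T|S) = (55/144)/(11/12) = 5/12;  -(55/144)·log₂(5/12) = 0.4824
  (S=0,T=1): P(T|S) = (11/72)/(11/12) = 1/6;  -(11/72)·log₂(1/6) = 0.3949
  (S=0,T=2): P(T|S) = (55/144)/(11/12) = 5/12;  -(55/144)·log₂(5/12) = 0.4824
  (S=1,T=0): P(T|S) = (5/144)/(1/12) = 5/12;  -(5/144)·log₂(5/12) = 0.0439
  (S=1,T=1): P(T|S) = (1/72)/(1/12) = 1/6;  -(1/72)·log₂(1/6) = 0.0359
  (S=1,T=2): P(T|S) = (5/144)/(1/12) = 5/12;  -(5/144)·log₂(5/12) = 0.0439
H(T|S) = 0.4824 + 0.3949 + 0.4824 + 0.0439 + 0.0359 + 0.0439
  = 1.4834 bits
H(S) + H(T|S) = 0.4138 + 1.4834 = 1.8972 bits

Both sides equal 1.8972 bits, so the chain rule holds ✓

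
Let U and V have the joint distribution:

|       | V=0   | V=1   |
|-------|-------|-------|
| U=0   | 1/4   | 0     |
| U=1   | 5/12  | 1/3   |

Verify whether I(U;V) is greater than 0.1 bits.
Marginal P(U) (row sums):
  P(U=0) = 1/4 + 0 = 1/4
  P(U=1) = 5/12 + 1/3 = 3/4
Marginal P(V) (column sums):
  P(V=0) = 1/4 + 5/12 = 2/3
  P(V=1) = 0 + 1/3 = 1/3

H(U) = -[(1/4)·log₂(1/4) + (3/4)·log₂(3/4)]
  = 0.5000 + 0.3113
  = 0.8113 bits
H(V) = -[(2/3)·log₂(2/3) + (1/3)·log₂(1/3)]
  = 0.3900 + 0.5283
  = 0.9183 bits
H(U,V) = -[(1/4)·log₂(1/4) + (5/12)·log₂(5/12) + (1/3)·log₂(1/3)]
  = 0.5000 + 0.5263 + 0.5283
  = 1.5546 bits

I(U;V) = H(U) + H(V) - H(U,V)
  = 0.8113 + 0.9183 - 1.5546
  = 0.1750 bits

Yes. I(U;V) = 0.1750 bits, which is > 0.1 bits.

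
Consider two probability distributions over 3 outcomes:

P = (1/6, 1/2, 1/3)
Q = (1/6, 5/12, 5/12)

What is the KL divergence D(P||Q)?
D(P||Q) = Σ P(i) log₂(P(i)/Q(i))
  i=0: (1/6) × log₂((1/6)/(1/6)) = (1/6) × log₂(1) = 0.0000
  i=1: (1/2) × log₂((1/2)/(5/12)) = (1/2) × log₂(6/5) = 0.1315
  i=2: (1/3) × log₂((1/3)/(5/12)) = (1/3) × log₂(4/5) = -0.1073
D(P||Q) = 0.0000 + 0.1315 - 0.1073
  = 0.0242 bits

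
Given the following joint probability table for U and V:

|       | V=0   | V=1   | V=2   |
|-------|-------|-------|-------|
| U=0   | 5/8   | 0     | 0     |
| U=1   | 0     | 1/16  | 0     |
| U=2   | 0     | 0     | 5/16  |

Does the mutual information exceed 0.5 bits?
Marginal P(U) (row sums):
  P(U=0) = 5/8 + 0 + 0 = 5/8
  P(U=1) = 0 + 1/16 + 0 = 1/16
  P(U=2) = 0 + 0 + 5/16 = 5/16
Marginal P(V) (column sums):
  P(V=0) = 5/8 + 0 + 0 = 5/8
  P(V=1) = 0 + 1/16 + 0 = 1/16
  P(V=2) = 0 + 0 + 5/16 = 5/16

H(U) = -[(5/8)·log₂(5/8) + (1/16)·log₂(1/16) + (5/16)·log₂(5/16)]
  = 0.4238 + 0.2500 + 0.5244
  = 1.1982 bits
H(V) = -[(5/8)·log₂(5/8) + (1/16)·log₂(1/16) + (5/16)·log₂(5/16)]
  = 0.4238 + 0.2500 + 0.5244
  = 1.1982 bits
H(U,V) = -[(5/8)·log₂(5/8) + (1/16)·log₂(1/16) + (5/16)·log₂(5/16)]
  = 0.4238 + 0.2500 + 0.5244
  = 1.1982 bits

I(U;V) = H(U) + H(V) - H(U,V)
  = 1.1982 + 1.1982 - 1.1982
  = 1.1982 bits

Yes. I(U;V) = 1.1982 bits, which is > 0.5 bits.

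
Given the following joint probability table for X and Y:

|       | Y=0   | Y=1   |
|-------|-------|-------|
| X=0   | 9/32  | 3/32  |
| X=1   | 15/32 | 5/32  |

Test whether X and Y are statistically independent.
Marginal P(X) (row sums):
  P(X=0) = 9/32 + 3/32 = 3/8
  P(X=1) = 15/32 + 5/32 = 5/8
Marginal P(Y) (column sums):
  P(Y=0) = 9/32 + 15/32 = 3/4
  P(Y=1) = 3/32 + 5/32 = 1/4

X and Y are independent iff P(X=i,Y=j) = P(X=i)·P(Y=j) for every cell.
  P(X=0)·P(Y=0) = 3/8 × 3/4 = 9/32 = P(X=0,Y=0) ✓
  P(X=0)·P(Y=1) = 3/8 × 1/4 = 3/32 = P(X=0,Y=1) ✓
  P(X=1)·P(Y=0) = 5/8 × 3/4 = 15/32 = P(X=1,Y=0) ✓
  P(X=1)·P(Y=1) = 5/8 × 1/4 = 5/32 = P(X=1,Y=1) ✓

Yes, X and Y are independent: every cell factors, so I(X;Y) = 0 bits.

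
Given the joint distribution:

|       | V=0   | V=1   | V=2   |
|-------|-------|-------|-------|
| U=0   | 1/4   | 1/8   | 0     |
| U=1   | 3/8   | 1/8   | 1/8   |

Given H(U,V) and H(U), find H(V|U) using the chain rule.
From the chain rule: H(U,V) = H(U) + H(V|U)
Therefore: H(V|U) = H(U,V) - H(U)

H(U,V) = -[(1/4)·log₂(1/4) + (1/8)·log₂(1/8) + (3/8)·log₂(3/8) + (1/8)·log₂(1/8) + (1/8)·log₂(1/8)]
  = 0.5000 + 0.3750 + 0.5306 + 0.3750 + 0.3750
  = 2.1556 bits
Marginal P(U) (row sums):
  P(U=0) = 1/4 + 1/8 + 0 = 3/8
  P(U=1) = 3/8 + 1/8 + 1/8 = 5/8
H(U) = -[(3/8)·log₂(3/8) + (5/8)·log₂(5/8)]
  = 0.5306 + 0.4238
  = 0.9544 bits

H(V|U) = 2.1556 - 0.9544 = 1.2012 bits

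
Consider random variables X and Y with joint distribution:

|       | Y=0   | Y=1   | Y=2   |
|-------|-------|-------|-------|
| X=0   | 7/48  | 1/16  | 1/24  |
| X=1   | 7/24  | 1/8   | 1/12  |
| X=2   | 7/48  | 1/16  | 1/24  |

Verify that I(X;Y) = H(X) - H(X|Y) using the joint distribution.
Left side, from I(X;Y) = H(X) + H(Y) - H(X,Y):
Marginal P(X) (row sums):
  P(X=0) = 7/48 + 1/16 + 1/24 = 1/4
  P(X=1) = 7/24 + 1/8 + 1/12 = 1/2
  P(X=2) = 7/48 + 1/16 + 1/24 = 1/4
Marginal P(Y) (column sums):
  P(Y=0) = 7/48 + 7/24 + 7/48 = 7/12
  P(Y=1) = 1/16 + 1/8 + 1/16 = 1/4
  P(Y=2) = 1/24 + 1/12 + 1/24 = 1/6

H(X) = -[(1/4)·log₂(1/4) + (1/2)·log₂(1/2) + (1/4)·log₂(1/4)]
  = 0.5000 + 0.5000 + 0.5000
  = 1.5000 bits
H(Y) = -[(7/12)·log₂(7/12) + (1/4)·log₂(1/4) + (1/6)·log₂(1/6)]
  = 0.4536 + 0.5000 + 0.4308
  = 1.3844 bits
H(X,Y) = -[(7/48)·log₂(7/48) + (1/16)·log₂(1/16) + (1/24)·log₂(1/24) + (7/24)·log₂(7/24) + (1/8)·log₂(1/8) + (1/12)·log₂(1/12) + (7/48)·log₂(7/48) + (1/16)·log₂(1/16) + (1/24)·log₂(1/24)]
  = 0.4051 + 0.2500 + 0.1910 + 0.5185 + 0.3750 + 0.2987 + 0.4051 + 0.2500 + 0.1910
  = 2.8844 bits

I(X;Y) = H(X) + H(Y) - H(X,Y)
  = 1.5000 + 1.3844 - 2.8844
  = 0.0000 bits

Right side, with H(X|Y) computed directly from the conditional probabilities:
H(X|Y) = -Σ P(X,Y)·log₂ P(X|Y), where P(X|Y) = P(X,Y) / P(Y)
  (X=0,Y=0): P(X|Y) = (7/48)/(7/12) = 1/4;  -(7/48)·log₂(1/4) = 0.2917
  (X=0,Y=1): P(X|Y) = (1/16)/(1/4) = 1/4;  -(1/16)·log₂(1/4) = 0.1250
  (X=0,Y=2): P(X|Y) = (1/24)/(1/6) = 1/4;  -(1/24)·log₂(1/4) = 0.0833
  (X=1,Y=0): P(X|Y) = (7/24)/(7/12) = 1/2;  -(7/24)·log₂(1/2) = 0.2917
  (X=1,Y=1): P(X|Y) = (1/8)/(1/4) = 1/2;  -(1/8)·log₂(1/2) = 0.1250
  (X=1,Y=2): P(X|Y) = (1/12)/(1/6) = 1/2;  -(1/12)·log₂(1/2) = 0.0833
  (X=2,Y=0): P(X|Y) = (7/48)/(7/12) = 1/4;  -(7/48)·log₂(1/4) = 0.2917
  (X=2,Y=1): P(X|Y) = (1/16)/(1/4) = 1/4;  -(1/16)·log₂(1/4) = 0.1250
  (X=2,Y=2): P(X|Y) = (1/24)/(1/6) = 1/4;  -(1/24)·log₂(1/4) = 0.0833
H(X|Y) = 0.2917 + 0.1250 + 0.0833 + 0.2917 + 0.1250 + 0.0833 + 0.2917 + 0.1250 + 0.0833
  = 1.5000 bits
H(X) - H(X|Y) = 1.5000 - 1.5000 = 0.0000 bits

Both sides equal 0.0000 bits, so I(X;Y) = H(X) - H(X|Y) ✓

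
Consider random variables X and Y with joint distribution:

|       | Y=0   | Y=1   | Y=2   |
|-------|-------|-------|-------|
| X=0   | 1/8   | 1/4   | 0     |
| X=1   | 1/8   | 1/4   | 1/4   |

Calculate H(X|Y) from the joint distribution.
Marginal P(Y) (column sums):
  P(Y=0) = 1/8 + 1/8 = 1/4
  P(Y=1) = 1/4 + 1/4 = 1/2
  P(Y=2) = 0 + 1/4 = 1/4

H(X|Y) = -Σ P(X,Y)·log₂ P(X|Y), where P(X|Y) = P(X,Y) / P(Y)
  (cells with P(X,Y) = 0 contribute 0)
  (X=0,Y=0): P(X|Y) = (1/8)/(1/4) = 1/2;  -(1/8)·log₂(1/2) = 0.1250
  (X=0,Y=1): P(X|Y) = (1/4)/(1/2) = 1/2;  -(1/4)·log₂(1/2) = 0.2500
  (X=1,Y=0): P(X|Y) = (1/8)/(1/4) = 1/2;  -(1/8)·log₂(1/2) = 0.1250
  (X=1,Y=1): P(X|Y) = (1/4)/(1/2) = 1/2;  -(1/4)·log₂(1/2) = 0.2500
  (X=1,Y=2): P(X|Y) = (1/4)/(1/4) = 1;  -(1/4)·log₂(1) = 0.0000
H(X|Y) = 0.1250 + 0.2500 + 0.1250 + 0.2500 + 0.0000
  = 0.7500 bits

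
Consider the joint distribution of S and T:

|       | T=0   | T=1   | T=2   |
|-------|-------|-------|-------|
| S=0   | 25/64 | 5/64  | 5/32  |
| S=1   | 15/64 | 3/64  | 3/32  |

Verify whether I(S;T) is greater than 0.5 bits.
Marginal P(S) (row sums):
  P(S=0) = 25/64 + 5/64 + 5/32 = 5/8
  P(S=1) = 15/64 + 3/64 + 3/32 = 3/8
Marginal P(T) (column sums):
  P(T=0) = 25/64 + 15/64 = 5/8
  P(T=1) = 5/64 + 3/64 = 1/8
  P(T=2) = 5/32 + 3/32 = 1/4

H(S) = -[(5/8)·log₂(5/8) + (3/8)·log₂(3/8)]
  = 0.4238 + 0.5306
  = 0.9544 bits
H(T) = -[(5/8)·log₂(5/8) + (1/8)·log₂(1/8) + (1/4)·log₂(1/4)]
  = 0.4238 + 0.3750 + 0.5000
  = 1.2988 bits
H(S,T) = -[(25/64)·log₂(25/64) + (5/64)·log₂(5/64) + (5/32)·log₂(5/32) + (15/64)·log₂(15/64) + (3/64)·log₂(3/64) + (3/32)·log₂(3/32)]
  = 0.5297 + 0.2873 + 0.4184 + 0.4906 + 0.2070 + 0.3202
  = 2.2532 bits

I(S;T) = H(S) + H(T) - H(S,T)
  = 0.9544 + 1.2988 - 2.2532
  = 0.0000 bits

No. I(S;T) = 0.0000 bits, which is ≤ 0.5 bits.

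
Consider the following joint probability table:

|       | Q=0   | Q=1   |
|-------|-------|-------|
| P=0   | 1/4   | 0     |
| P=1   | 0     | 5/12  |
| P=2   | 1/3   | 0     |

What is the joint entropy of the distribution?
H(P,Q) = -Σ P(P,Q) log₂ P(P,Q), summed over the non-zero cells:
H(P,Q) = -[(1/4)·log₂(1/4) + (5/12)·log₂(5/12) + (1/3)·log₂(1/3)]
  = 0.5000 + 0.5263 + 0.5283
  = 1.5546 bits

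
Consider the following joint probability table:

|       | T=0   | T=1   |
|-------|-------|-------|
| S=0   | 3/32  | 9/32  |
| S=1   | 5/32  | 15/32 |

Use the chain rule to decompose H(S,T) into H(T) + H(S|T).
By the chain rule: H(S,T) = H(T) + H(S|T)

Marginal P(T) (column sums):
  P(T=0) = 3/32 + 5/32 = 1/4
  P(T=1) = 9/32 + 15/32 = 3/4
H(T) = -[(1/4)·log₂(1/4) + (3/4)·log₂(3/4)]
  = 0.5000 + 0.3113
  = 0.8113 bits
H(S|T) = -Σ P(S,T)·log₂ P(S|T), where P(S|T) = P(S,T) / P(T)
  (S=0,T=0): P(S|T) = (3/32)/(1/4) = 3/8;  -(3/32)·log₂(3/8) = 0.1327
  (S=0,T=1): P(S|T) = (9/32)/(3/4) = 3/8;  -(9/32)·log₂(3/8) = 0.3980
  (S=1,T=0): P(S|T) = (5/32)/(1/4) = 5/8;  -(5/32)·log₂(5/8) = 0.1059
  (S=1,T=1): P(S|T) = (15/32)/(3/4) = 5/8;  -(15/32)·log₂(5/8) = 0.3178
H(S|T) = 0.1327 + 0.3980 + 0.1059 + 0.3178
  = 0.9544 bits

H(S,T) = H(T) + H(S|T) = 0.8113 + 0.9544 = 1.7657 bits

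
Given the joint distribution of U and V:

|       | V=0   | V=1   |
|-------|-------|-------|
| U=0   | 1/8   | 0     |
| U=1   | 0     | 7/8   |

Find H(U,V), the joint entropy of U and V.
H(U,V) = -Σ P(U,V) log₂ P(U,V), summed over the non-zero cells:
H(U,V) = -[(1/8)·log₂(1/8) + (7/8)·log₂(7/8)]
  = 0.3750 + 0.1686
  = 0.5436 bits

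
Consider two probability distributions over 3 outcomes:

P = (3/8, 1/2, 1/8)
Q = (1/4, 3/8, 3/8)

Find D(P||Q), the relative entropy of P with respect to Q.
D(P||Q) = Σ P(i) log₂(P(i)/Q(i))
  i=0: (3/8) × log₂((3/8)/(1/4)) = (3/8) × log₂(3/2) = 0.2194
  i=1: (1/2) × log₂((1/2)/(3/8)) = (1/2) × log₂(4/3) = 0.2075
  i=2: (1/8) × log₂((1/8)/(3/8)) = (1/8) × log₂(1/3) = -0.1981
D(P||Q) = 0.2194 + 0.2075 - 0.1981
  = 0.2288 bits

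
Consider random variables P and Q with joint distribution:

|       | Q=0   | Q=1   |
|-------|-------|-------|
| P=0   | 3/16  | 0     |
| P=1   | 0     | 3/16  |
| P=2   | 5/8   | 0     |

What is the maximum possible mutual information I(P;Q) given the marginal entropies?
The upper bound on mutual information is I(P;Q) ≤ min(H(P), H(Q)).

Marginal P(P) (row sums):
  P(P=0) = 3/16 + 0 = 3/16
  P(P=1) = 0 + 3/16 = 3/16
  P(P=2) = 5/8 + 0 = 5/8
Marginal P(Q) (column sums):
  P(Q=0) = 3/16 + 0 + 5/8 = 13/16
  P(Q=1) = 0 + 3/16 + 0 = 3/16

H(P) = -[(3/16)·log₂(3/16) + (3/16)·log₂(3/16) + (5/8)·log₂(5/8)]
  = 0.4528 + 0.4528 + 0.4238
  = 1.3294 bits
H(Q) = -[(13/16)·log₂(13/16) + (3/16)·log₂(3/16)]
  = 0.2434 + 0.4528
  = 0.6962 bits

Maximum possible I(P;Q) = min(1.3294, 0.6962) = 0.6962 bits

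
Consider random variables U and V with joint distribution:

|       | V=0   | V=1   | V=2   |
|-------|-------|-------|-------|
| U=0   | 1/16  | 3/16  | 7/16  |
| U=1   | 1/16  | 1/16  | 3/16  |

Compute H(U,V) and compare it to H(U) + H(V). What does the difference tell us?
Marginal P(U) (row sums):
  P(U=0) = 1/16 + 3/16 + 7/16 = 11/16
  P(U=1) = 1/16 + 1/16 + 3/16 = 5/16
Marginal P(V) (column sums):
  P(V=0) = 1/16 + 1/16 = 1/8
  P(V=1) = 3/16 + 1/16 = 1/4
  P(V=2) = 7/16 + 3/16 = 5/8

H(U,V) = -[(1/16)·log₂(1/16) + (3/16)·log₂(3/16) + (7/16)·log₂(7/16) + (1/16)·log₂(1/16) + (1/16)·log₂(1/16) + (3/16)·log₂(3/16)]
  = 0.2500 + 0.4528 + 0.5218 + 0.2500 + 0.2500 + 0.4528
  = 2.1774 bits
H(U) = -[(11/16)·log₂(11/16) + (5/16)·log₂(5/16)]
  = 0.3716 + 0.5244
  = 0.8960 bits
H(V) = -[(1/8)·log₂(1/8) + (1/4)·log₂(1/4) + (5/8)·log₂(5/8)]
  = 0.3750 + 0.5000 + 0.4238
  = 1.2988 bits

H(U) + H(V) = 0.8960 + 1.2988 = 2.1948 bits
Difference: H(U) + H(V) - H(U,V) = 2.1948 - 2.1774 = 0.0174 bits = I(U;V)

The difference is the mutual information; it is positive here, so U and V are dependent (knowing one reduces uncertainty about the other by 0.0174 bits).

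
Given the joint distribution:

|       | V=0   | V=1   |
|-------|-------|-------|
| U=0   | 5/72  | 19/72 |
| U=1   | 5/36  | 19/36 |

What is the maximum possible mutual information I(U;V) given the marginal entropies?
The upper bound on mutual information is I(U;V) ≤ min(H(U), H(V)).

Marginal P(U) (row sums):
  P(U=0) = 5/72 + 19/72 = 1/3
  P(U=1) = 5/36 + 19/36 = 2/3
Marginal P(V) (column sums):
  P(V=0) = 5/72 + 5/36 = 5/24
  P(V=1) = 19/72 + 19/36 = 19/24

H(U) = -[(1/3)·log₂(1/3) + (2/3)·log₂(2/3)]
  = 0.5283 + 0.3900
  = 0.9183 bits
H(V) = -[(5/24)·log₂(5/24) + (19/24)·log₂(19/24)]
  = 0.4715 + 0.2668
  = 0.7383 bits

Maximum possible I(U;V) = min(0.9183, 0.7383) = 0.7383 bits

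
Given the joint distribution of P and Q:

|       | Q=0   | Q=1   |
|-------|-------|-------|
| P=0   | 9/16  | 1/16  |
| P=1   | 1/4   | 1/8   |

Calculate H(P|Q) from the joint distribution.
Marginal P(Q) (column sums):
  P(Q=0) = 9/16 + 1/4 = 13/16
  P(Q=1) = 1/16 + 1/8 = 3/16

H(P|Q) = -Σ P(P,Q)·log₂ P(P|Q), where P(P|Q) = P(P,Q) / P(Q)
  (P=0,Q=0): P(P|Q) = (9/16)/(13/16) = 9/13;  -(9/16)·log₂(9/13) = 0.2984
  (P=0,Q=1): P(P|Q) = (1/16)/(3/16) = 1/3;  -(1/16)·log₂(1/3) = 0.0991
  (P=1,Q=0): P(P|Q) = (1/4)/(13/16) = 4/13;  -(1/4)·log₂(4/13) = 0.4251
  (P=1,Q=1): P(P|Q) = (1/8)/(3/16) = 2/3;  -(1/8)·log₂(2/3) = 0.0731
H(P|Q) = 0.2984 + 0.0991 + 0.4251 + 0.0731
  = 0.8957 bits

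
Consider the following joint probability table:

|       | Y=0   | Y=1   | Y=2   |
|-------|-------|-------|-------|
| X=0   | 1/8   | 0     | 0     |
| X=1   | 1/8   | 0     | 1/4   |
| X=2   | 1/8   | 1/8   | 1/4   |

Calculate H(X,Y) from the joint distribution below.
H(X,Y) = -Σ P(X,Y) log₂ P(X,Y), summed over the non-zero cells:
H(X,Y) = -[(1/8)·log₂(1/8) + (1/8)·log₂(1/8) + (1/4)·log₂(1/4) + (1/8)·log₂(1/8) + (1/8)·log₂(1/8) + (1/4)·log₂(1/4)]
  = 0.3750 + 0.3750 + 0.5000 + 0.3750 + 0.3750 + 0.5000
  = 2.5000 bits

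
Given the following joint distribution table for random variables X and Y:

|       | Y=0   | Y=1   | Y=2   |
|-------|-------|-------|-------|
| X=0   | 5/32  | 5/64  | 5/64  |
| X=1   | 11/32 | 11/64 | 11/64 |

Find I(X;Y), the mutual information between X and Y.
Marginal P(X) (row sums):
  P(X=0) = 5/32 + 5/64 + 5/64 = 5/16
  P(X=1) = 11/32 + 11/64 + 11/64 = 11/16
Marginal P(Y) (column sums):
  P(Y=0) = 5/32 + 11/32 = 1/2
  P(Y=1) = 5/64 + 11/64 = 1/4
  P(Y=2) = 5/64 + 11/64 = 1/4

H(X) = -[(5/16)·log₂(5/16) + (11/16)·log₂(11/16)]
  = 0.5244 + 0.3716
  = 0.8960 bits
H(Y) = -[(1/2)·log₂(1/2) + (1/4)·log₂(1/4) + (1/4)·log₂(1/4)]
  = 0.5000 + 0.5000 + 0.5000
  = 1.5000 bits
H(X,Y) = -[(5/32)·log₂(5/32) + (5/64)·log₂(5/64) + (5/64)·log₂(5/64) + (11/32)·log₂(11/32) + (11/64)·log₂(11/64) + (11/64)·log₂(11/64)]
  = 0.4184 + 0.2873 + 0.2873 + 0.5296 + 0.4367 + 0.4367
  = 2.3960 bits

I(X;Y) = H(X) + H(Y) - H(X,Y)
  = 0.8960 + 1.5000 - 2.3960
  = 0.0000 bits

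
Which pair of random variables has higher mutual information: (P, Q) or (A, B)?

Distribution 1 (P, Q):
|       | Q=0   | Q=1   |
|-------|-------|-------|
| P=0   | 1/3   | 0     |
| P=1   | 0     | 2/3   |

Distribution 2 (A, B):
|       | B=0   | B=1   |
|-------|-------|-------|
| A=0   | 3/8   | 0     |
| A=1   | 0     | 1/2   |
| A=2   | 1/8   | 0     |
Distribution 1 (P, Q):
Marginal P(P) (row sums):
  P(P=0) = 1/3 + 0 = 1/3
  P(P=1) = 0 + 2/3 = 2/3
Marginal P(Q) (column sums):
  P(Q=0) = 1/3 + 0 = 1/3
  P(Q=1) = 0 + 2/3 = 2/3

H(P) = -[(1/3)·log₂(1/3) + (2/3)·log₂(2/3)]
  = 0.5283 + 0.3900
  = 0.9183 bits
H(Q) = -[(1/3)·log₂(1/3) + (2/3)·log₂(2/3)]
  = 0.5283 + 0.3900
  = 0.9183 bits
H(P,Q) = -[(1/3)·log₂(1/3) + (2/3)·log₂(2/3)]
  = 0.5283 + 0.3900
  = 0.9183 bits

I(P;Q) = H(P) + H(Q) - H(P,Q)
  = 0.9183 + 0.9183 - 0.9183
  = 0.9183 bits

Distribution 2 (A, B):
Marginal P(A) (row sums):
  P(A=0) = 3/8 + 0 = 3/8
  P(A=1) = 0 + 1/2 = 1/2
  P(A=2) = 1/8 + 0 = 1/8
Marginal P(B) (column sums):
  P(B=0) = 3/8 + 0 + 1/8 = 1/2
  P(B=1) = 0 + 1/2 + 0 = 1/2

H(A) = -[(3/8)·log₂(3/8) + (1/2)·log₂(1/2) + (1/8)·log₂(1/8)]
  = 0.5306 + 0.5000 + 0.3750
  = 1.4056 bits
H(B) = -[(1/2)·log₂(1/2) + (1/2)·log₂(1/2)]
  = 0.5000 + 0.5000
  = 1.0000 bits
H(A,B) = -[(3/8)·log₂(3/8) + (1/2)·log₂(1/2) + (1/8)·log₂(1/8)]
  = 0.5306 + 0.5000 + 0.3750
  = 1.4056 bits

I(A;B) = H(A) + H(B) - H(A,B)
  = 1.4056 + 1.0000 - 1.4056
  = 1.0000 bits

I(A;B) = 1.0000 bits > I(P;Q) = 0.9183 bits, so (A, B) has the higher mutual information (stronger dependence).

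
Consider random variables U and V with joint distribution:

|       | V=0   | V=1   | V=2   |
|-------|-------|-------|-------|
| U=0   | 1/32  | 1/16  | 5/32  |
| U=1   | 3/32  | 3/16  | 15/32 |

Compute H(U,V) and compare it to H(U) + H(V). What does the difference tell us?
Marginal P(U) (row sums):
  P(U=0) = 1/32 + 1/16 + 5/32 = 1/4
  P(U=1) = 3/32 + 3/16 + 15/32 = 3/4
Marginal P(V) (column sums):
  P(V=0) = 1/32 + 3/32 = 1/8
  P(V=1) = 1/16 + 3/16 = 1/4
  P(V=2) = 5/32 + 15/32 = 5/8

H(U,V) = -[(1/32)·log₂(1/32) + (1/16)·log₂(1/16) + (5/32)·log₂(5/32) + (3/32)·log₂(3/32) + (3/16)·log₂(3/16) + (15/32)·log₂(15/32)]
  = 0.1563 + 0.2500 + 0.4184 + 0.3202 + 0.4528 + 0.5124
  = 2.1101 bits
H(U) = -[(1/4)·log₂(1/4) + (3/4)·log₂(3/4)]
  = 0.5000 + 0.3113
  = 0.8113 bits
H(V) = -[(1/8)·log₂(1/8) + (1/4)·log₂(1/4) + (5/8)·log₂(5/8)]
  = 0.3750 + 0.5000 + 0.4238
  = 1.2988 bits

H(U) + H(V) = 0.8113 + 1.2988 = 2.1101 bits
Difference: H(U) + H(V) - H(U,V) = 2.1101 - 2.1101 = 0.0000 bits = I(U;V)

The difference is the mutual information; it is 0 here, so U and V are independent (the joint entropy equals the sum of the marginal entropies).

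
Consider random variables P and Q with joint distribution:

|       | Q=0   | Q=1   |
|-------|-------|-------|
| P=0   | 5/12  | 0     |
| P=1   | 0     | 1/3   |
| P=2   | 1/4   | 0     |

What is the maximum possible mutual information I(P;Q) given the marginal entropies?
The upper bound on mutual information is I(P;Q) ≤ min(H(P), H(Q)).

Marginal P(P) (row sums):
  P(P=0) = 5/12 + 0 = 5/12
  P(P=1) = 0 + 1/3 = 1/3
  P(P=2) = 1/4 + 0 = 1/4
Marginal P(Q) (column sums):
  P(Q=0) = 5/12 + 0 + 1/4 = 2/3
  P(Q=1) = 0 + 1/3 + 0 = 1/3

H(P) = -[(5/12)·log₂(5/12) + (1/3)·log₂(1/3) + (1/4)·log₂(1/4)]
  = 0.5263 + 0.5283 + 0.5000
  = 1.5546 bits
H(Q) = -[(2/3)·log₂(2/3) + (1/3)·log₂(1/3)]
  = 0.3900 + 0.5283
  = 0.9183 bits

Maximum possible I(P;Q) = min(1.5546, 0.9183) = 0.9183 bits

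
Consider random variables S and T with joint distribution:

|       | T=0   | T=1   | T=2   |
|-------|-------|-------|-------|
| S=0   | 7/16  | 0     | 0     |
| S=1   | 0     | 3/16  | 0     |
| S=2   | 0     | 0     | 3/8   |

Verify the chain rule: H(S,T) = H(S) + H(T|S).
Left side:
H(S,T) = -[(7/16)·log₂(7/16) + (3/16)·log₂(3/16) + (3/8)·log₂(3/8)]
  = 0.5218 + 0.4528 + 0.5306
  = 1.5052 bits

Right side:
Marginal P(S) (row sums):
  P(S=0) = 7/16 + 0 + 0 = 7/16
  P(S=1) = 0 + 3/16 + 0 = 3/16
  P(S=2) = 0 + 0 + 3/8 = 3/8
H(S) = -[(7/16)·log₂(7/16) + (3/16)·log₂(3/16) + (3/8)·log₂(3/8)]
  = 0.5218 + 0.4528 + 0.5306
  = 1.5052 bits
H(T|S) = -Σ P(S,T)·log₂ P(T|S), where P(T|S) = P(S,T) / P(S)
  (cells with P(S,T) = 0 contribute 0)
  (S=0,T=0): P(T|S) = (7/16)/(7/16) = 1;  -(7/16)·log₂(1) = 0.0000
  (S=1,T=1): P(T|S) = (3/16)/(3/16) = 1;  -(3/16)·log₂(1) = 0.0000
  (S=2,T=2): P(T|S) = (3/8)/(3/8) = 1;  -(3/8)·log₂(1) = 0.0000
H(T|S) = 0.0000 + 0.0000 + 0.0000
  = 0.0000 bits
H(S) + H(T|S) = 1.5052 + 0.0000 = 1.5052 bits

Both sides equal 1.5052 bits, so the chain rule holds ✓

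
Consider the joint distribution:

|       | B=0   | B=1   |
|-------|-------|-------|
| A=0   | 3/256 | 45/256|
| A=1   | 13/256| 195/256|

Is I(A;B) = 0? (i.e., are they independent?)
Marginal P(A) (row sums):
  P(A=0) = 3/256 + 45/256 = 3/16
  P(A=1) = 13/256 + 195/256 = 13/16
Marginal P(B) (column sums):
  P(B=0) = 3/256 + 13/256 = 1/16
  P(B=1) = 45/256 + 195/256 = 15/16

A and B are independent iff P(A=i,B=j) = P(A=i)·P(B=j) for every cell.
  P(A=0)·P(B=0) = 3/16 × 1/16 = 3/256 = P(A=0,B=0) ✓
  P(A=0)·P(B=1) = 3/16 × 15/16 = 45/256 = P(A=0,B=1) ✓
  P(A=1)·P(B=0) = 13/16 × 1/16 = 13/256 = P(A=1,B=0) ✓
  P(A=1)·P(B=1) = 13/16 × 15/16 = 195/256 = P(A=1,B=1) ✓

Yes, A and B are independent: every cell factors, so I(A;B) = 0 bits.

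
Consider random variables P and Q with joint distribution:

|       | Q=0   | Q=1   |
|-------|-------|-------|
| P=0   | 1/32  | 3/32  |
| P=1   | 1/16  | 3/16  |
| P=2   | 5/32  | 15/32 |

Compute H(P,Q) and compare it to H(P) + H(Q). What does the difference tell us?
Marginal P(P) (row sums):
  P(P=0) = 1/32 + 3/32 = 1/8
  P(P=1) = 1/16 + 3/16 = 1/4
  P(P=2) = 5/32 + 15/32 = 5/8
Marginal P(Q) (column sums):
  P(Q=0) = 1/32 + 1/16 + 5/32 = 1/4
  P(Q=1) = 3/32 + 3/16 + 15/32 = 3/4

H(P,Q) = -[(1/32)·log₂(1/32) + (3/32)·log₂(3/32) + (1/16)·log₂(1/16) + (3/16)·log₂(3/16) + (5/32)·log₂(5/32) + (15/32)·log₂(15/32)]
  = 0.1563 + 0.3202 + 0.2500 + 0.4528 + 0.4184 + 0.5124
  = 2.1101 bits
H(P) = -[(1/8)·log₂(1/8) + (1/4)·log₂(1/4) + (5/8)·log₂(5/8)]
  = 0.3750 + 0.5000 + 0.4238
  = 1.2988 bits
H(Q) = -[(1/4)·log₂(1/4) + (3/4)·log₂(3/4)]
  = 0.5000 + 0.3113
  = 0.8113 bits

H(P) + H(Q) = 1.2988 + 0.8113 = 2.1101 bits
Difference: H(P) + H(Q) - H(P,Q) = 2.1101 - 2.1101 = 0.0000 bits = I(P;Q)

The difference is the mutual information; it is 0 here, so P and Q are independent (the joint entropy equals the sum of the marginal entropies).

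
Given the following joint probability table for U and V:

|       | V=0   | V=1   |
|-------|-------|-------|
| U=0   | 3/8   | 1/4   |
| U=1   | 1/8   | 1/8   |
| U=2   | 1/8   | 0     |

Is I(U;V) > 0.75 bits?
Marginal P(U) (row sums):
  P(U=0) = 3/8 + 1/4 = 5/8
  P(U=1) = 1/8 + 1/8 = 1/4
  P(U=2) = 1/8 + 0 = 1/8
Marginal P(V) (column sums):
  P(V=0) = 3/8 + 1/8 + 1/8 = 5/8
  P(V=1) = 1/4 + 1/8 + 0 = 3/8

H(U) = -[(5/8)·log₂(5/8) + (1/4)·log₂(1/4) + (1/8)·log₂(1/8)]
  = 0.4238 + 0.5000 + 0.3750
  = 1.2988 bits
H(V) = -[(5/8)·log₂(5/8) + (3/8)·log₂(3/8)]
  = 0.4238 + 0.5306
  = 0.9544 bits
H(U,V) = -[(3/8)·log₂(3/8) + (1/4)·log₂(1/4) + (1/8)·log₂(1/8) + (1/8)·log₂(1/8) + (1/8)·log₂(1/8)]
  = 0.5306 + 0.5000 + 0.3750 + 0.3750 + 0.3750
  = 2.1556 bits

I(U;V) = H(U) + H(V) - H(U,V)
  = 1.2988 + 0.9544 - 2.1556
  = 0.0976 bits

No. I(U;V) = 0.0976 bits, which is ≤ 0.75 bits.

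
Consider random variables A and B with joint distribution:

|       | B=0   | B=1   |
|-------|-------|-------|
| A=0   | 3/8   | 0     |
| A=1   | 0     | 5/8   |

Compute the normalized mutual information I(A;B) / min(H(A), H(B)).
Marginal P(A) (row sums):
  P(A=0) = 3/8 + 0 = 3/8
  P(A=1) = 0 + 5/8 = 5/8
Marginal P(B) (column sums):
  P(B=0) = 3/8 + 0 = 3/8
  P(B=1) = 0 + 5/8 = 5/8

H(A) = -[(3/8)·log₂(3/8) + (5/8)·log₂(5/8)]
  = 0.5306 + 0.4238
  = 0.9544 bits
H(B) = -[(3/8)·log₂(3/8) + (5/8)·log₂(5/8)]
  = 0.5306 + 0.4238
  = 0.9544 bits
H(A,B) = -[(3/8)·log₂(3/8) + (5/8)·log₂(5/8)]
  = 0.5306 + 0.4238
  = 0.9544 bits

I(A;B) = H(A) + H(B) - H(A,B)
  = 0.9544 + 0.9544 - 0.9544
  = 0.9544 bits

min(H(A), H(B)) = min(0.9544, 0.9544) = 0.9544 bits
Normalized MI = 0.9544 / 0.9544 = 1.0000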